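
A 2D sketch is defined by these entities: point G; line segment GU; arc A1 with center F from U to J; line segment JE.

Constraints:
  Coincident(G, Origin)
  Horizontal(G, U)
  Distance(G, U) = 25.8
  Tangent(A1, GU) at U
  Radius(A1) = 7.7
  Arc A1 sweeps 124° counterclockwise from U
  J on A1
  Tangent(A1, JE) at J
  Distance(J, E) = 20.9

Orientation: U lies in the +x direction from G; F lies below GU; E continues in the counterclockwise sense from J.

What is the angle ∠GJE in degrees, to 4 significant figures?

155.7°

G is at the origin; G and U share the same y with |GU| = 25.8 and U on the +x side, so U = (25.80, 0.000). Since A1 is tangent to GU there, FU ⟂ GU, so F = U + (0, -7.7) = (25.80, -7.700). On A1, U sits at bearing 90° from F; a 124° counterclockwise sweep puts J at bearing 214°, so J = F + 7.7·(cos 214°, sin 214°) = (19.42, -12.01). A1 meets JE tangentially, so FJ is at right angles to JE, so JE runs along (−sin 214°, cos 214°); with |JE| = 20.9, E = (31.10, -29.33). Then cos ∠GJE = JG·JE / (|JG||JE|), giving 155.7°.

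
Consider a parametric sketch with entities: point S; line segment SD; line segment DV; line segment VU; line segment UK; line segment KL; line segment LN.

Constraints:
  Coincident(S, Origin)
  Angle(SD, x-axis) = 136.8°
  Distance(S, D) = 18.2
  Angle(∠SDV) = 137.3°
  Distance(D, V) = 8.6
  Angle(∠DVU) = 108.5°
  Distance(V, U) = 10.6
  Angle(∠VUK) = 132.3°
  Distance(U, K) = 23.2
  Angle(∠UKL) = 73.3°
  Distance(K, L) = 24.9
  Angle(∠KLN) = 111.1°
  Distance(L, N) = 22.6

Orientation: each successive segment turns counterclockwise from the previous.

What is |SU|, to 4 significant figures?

25.44

∠SDV = 137.3° gives DV at 179.5° from the x-axis; with |DV| = 8.6, V = (-21.87, 12.53). ∠DVU = 108.5° gives VU at -109.0° from the x-axis; with |VU| = 10.6, U = (-25.32, 2.511). Then |SU| = |U − S| = 25.44.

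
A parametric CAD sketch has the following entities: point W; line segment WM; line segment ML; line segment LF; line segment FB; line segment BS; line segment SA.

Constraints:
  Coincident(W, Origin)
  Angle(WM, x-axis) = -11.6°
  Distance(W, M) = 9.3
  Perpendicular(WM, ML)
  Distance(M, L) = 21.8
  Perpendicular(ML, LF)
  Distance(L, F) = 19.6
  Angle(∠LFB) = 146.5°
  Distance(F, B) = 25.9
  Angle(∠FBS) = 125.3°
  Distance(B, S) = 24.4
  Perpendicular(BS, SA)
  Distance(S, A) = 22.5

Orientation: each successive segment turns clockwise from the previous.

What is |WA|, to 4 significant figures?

20.32

W is at the origin; WM runs at -11.6° with length 9.3, so M = (9.110, -1.870). WM is perpendicular to ML, so ML runs at -101.6°; with |ML| = 21.8, L = (4.727, -23.22). ML is perpendicular to LF, so LF runs at 168.4°; with |LF| = 19.6, F = (-14.47, -19.28). ∠LFB = 146.5° gives FB at 134.9° from the x-axis; with |FB| = 25.9, B = (-32.76, -0.9376). ∠FBS = 125.3° gives BS at 80.20° from the x-axis; with |BS| = 24.4, S = (-28.60, 23.11). BS is perpendicular to SA, so SA runs at -9.800°; with |SA| = 22.5, A = (-6.430, 19.28). Then |WA| = |A − W| = 20.32.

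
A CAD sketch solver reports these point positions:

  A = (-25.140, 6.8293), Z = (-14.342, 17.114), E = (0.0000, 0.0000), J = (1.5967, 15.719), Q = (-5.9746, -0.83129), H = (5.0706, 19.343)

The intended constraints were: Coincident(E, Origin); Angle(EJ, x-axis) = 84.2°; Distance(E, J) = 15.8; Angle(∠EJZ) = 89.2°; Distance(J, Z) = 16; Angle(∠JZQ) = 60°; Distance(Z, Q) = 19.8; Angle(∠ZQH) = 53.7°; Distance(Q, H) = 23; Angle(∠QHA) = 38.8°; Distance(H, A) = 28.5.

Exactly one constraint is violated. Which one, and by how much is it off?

Distance(H, A) = 28.5 — off by 4.20.

E = (0.00, 0.00) ✓; EJ at 84.20° ✓; |EJ| = 15.80 ✓; ∠EJZ = 89.20° ✓; |JZ| = 16.00 ✓; ∠JZQ = 60.00° ✓; |ZQ| = 19.80 ✓; ∠ZQH = 53.70° ✓; |QH| = 23.00 ✓; ∠QHA = 38.80° ✓; |HA| = 32.70 ✗.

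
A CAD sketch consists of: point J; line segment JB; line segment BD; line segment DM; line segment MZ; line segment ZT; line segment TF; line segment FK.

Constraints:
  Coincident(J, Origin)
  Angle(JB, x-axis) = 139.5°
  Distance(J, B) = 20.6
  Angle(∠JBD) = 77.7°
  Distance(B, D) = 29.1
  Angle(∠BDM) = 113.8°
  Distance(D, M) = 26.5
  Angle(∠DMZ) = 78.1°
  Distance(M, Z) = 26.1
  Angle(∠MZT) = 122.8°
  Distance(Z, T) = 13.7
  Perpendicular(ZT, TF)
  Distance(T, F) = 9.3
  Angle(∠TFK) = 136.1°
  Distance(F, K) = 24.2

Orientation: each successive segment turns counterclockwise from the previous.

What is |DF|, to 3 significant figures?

22.3

J is at the origin; JB runs at 139.5° with length 20.6, so B = (-15.7, 13.4). ∠JBD = 77.7° gives BD at -118° from the x-axis; with |BD| = 29.1, D = (-29.4, -12.3). ∠BDM = 113.8° gives DM at -52.0° from the x-axis; with |DM| = 26.5, M = (-13.1, -33.1). ∠DMZ = 78.1° gives MZ at 49.9° from the x-axis; with |MZ| = 26.1, Z = (3.71, -13.2). ∠MZT = 122.8° gives ZT at 107° from the x-axis; with |ZT| = 13.7, T = (-0.317, -0.0908). ZT is perpendicular to TF, so TF runs at -163°; with |TF| = 9.3, F = (-9.21, -2.83). Then |DF| = |F − D| = 22.3.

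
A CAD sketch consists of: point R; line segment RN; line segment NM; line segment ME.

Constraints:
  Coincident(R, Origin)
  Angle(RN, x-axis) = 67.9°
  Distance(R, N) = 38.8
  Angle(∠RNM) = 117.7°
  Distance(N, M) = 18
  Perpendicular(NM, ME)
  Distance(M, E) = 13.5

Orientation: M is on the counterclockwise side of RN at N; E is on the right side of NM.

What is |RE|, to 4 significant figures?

59.90

R is at the origin; RN runs at 67.9° with length 38.8, so N = 38.8·(cos 67.9°, sin 67.9°) = (14.60, 35.95). ∠RNM = 117.7°, so NM runs at 67.9° + (180° − 117.7°) = 130.2° from the x-axis; with |NM| = 18.0, M = N + 18.0·(cos 130.2°, sin 130.2°) = (2.979, 49.70). NM ⟂ ME; with |ME| = 13.5 on the right of NM, E = M + 13.5·(0.7638, 0.6455) = (13.29, 58.41). Then |RE| = |E − R| = 59.90.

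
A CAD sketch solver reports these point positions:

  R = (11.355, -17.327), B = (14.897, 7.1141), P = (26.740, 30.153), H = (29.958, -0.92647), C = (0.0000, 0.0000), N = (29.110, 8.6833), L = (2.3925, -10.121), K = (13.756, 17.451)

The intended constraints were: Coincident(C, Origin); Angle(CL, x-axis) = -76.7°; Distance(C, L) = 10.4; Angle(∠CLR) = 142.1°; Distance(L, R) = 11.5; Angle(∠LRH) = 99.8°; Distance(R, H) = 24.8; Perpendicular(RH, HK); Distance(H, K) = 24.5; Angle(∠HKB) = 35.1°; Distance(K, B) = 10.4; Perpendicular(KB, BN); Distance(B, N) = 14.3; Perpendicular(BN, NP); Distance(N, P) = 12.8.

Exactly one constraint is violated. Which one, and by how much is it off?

Distance(N, P) = 12.8 — off by 8.80.

C = (0.00, 0.00) ✓; CL at -76.70° ✓; |CL| = 10.40 ✓; ∠CLR = 142.1° ✓; |LR| = 11.50 ✓; ∠LRH = 99.80° ✓; |RH| = 24.80 ✓; ∠(RH, HK) = 90.00° ✓; |HK| = 24.50 ✓; ∠HKB = 35.10° ✓; |KB| = 10.40 ✓; ∠(KB, BN) = 90.00° ✓; |BN| = 14.30 ✓; ∠(BN, NP) = 90.00° ✓; |NP| = 21.60 ✗.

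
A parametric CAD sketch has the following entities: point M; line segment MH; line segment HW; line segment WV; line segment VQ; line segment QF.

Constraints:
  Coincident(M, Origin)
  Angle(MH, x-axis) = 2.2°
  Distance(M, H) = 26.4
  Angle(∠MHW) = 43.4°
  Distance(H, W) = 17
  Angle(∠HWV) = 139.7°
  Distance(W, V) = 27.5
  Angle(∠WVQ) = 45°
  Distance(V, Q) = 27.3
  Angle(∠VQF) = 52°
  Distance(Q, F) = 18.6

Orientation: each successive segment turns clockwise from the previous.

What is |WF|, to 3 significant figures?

5.99

M is at the origin; MH runs at 2.2° with length 26.4, so H = (26.4, 1.01). ∠MHW = 43.4° gives HW at -134° from the x-axis; with |HW| = 17.0, W = (14.5, -11.1). ∠HWV = 139.7° gives WV at -175° from the x-axis; with |WV| = 27.5, V = (-12.9, -13.7). ∠WVQ = 45.0° gives VQ at 50.3° from the x-axis; with |VQ| = 27.3, Q = (4.54, 7.33). ∠VQF = 52.0° gives QF at -77.7° from the x-axis; with |QF| = 18.6, F = (8.50, -10.8). Then |WF| = |F − W| = 5.99.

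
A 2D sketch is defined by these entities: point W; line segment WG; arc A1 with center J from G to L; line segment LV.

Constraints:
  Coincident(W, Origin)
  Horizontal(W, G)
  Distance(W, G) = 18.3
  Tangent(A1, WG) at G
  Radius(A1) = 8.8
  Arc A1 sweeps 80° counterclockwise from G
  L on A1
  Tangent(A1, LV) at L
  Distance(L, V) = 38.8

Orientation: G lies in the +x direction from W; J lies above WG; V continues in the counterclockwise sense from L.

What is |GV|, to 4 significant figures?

48.02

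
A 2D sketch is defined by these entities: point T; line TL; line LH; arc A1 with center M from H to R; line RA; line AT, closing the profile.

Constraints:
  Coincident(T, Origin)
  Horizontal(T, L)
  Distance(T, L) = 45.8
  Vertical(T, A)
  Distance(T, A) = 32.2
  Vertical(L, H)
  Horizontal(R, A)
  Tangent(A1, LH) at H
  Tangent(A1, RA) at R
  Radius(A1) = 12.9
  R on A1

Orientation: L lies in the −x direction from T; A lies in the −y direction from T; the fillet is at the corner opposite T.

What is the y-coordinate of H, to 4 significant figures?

-19.30

T is at the origin; TL is horizontal with |TL| = 45.8 and L on the −x side, so L = (-45.80, 0.000). T and A share the same x with |TA| = 32.2 and A on the −y side, so A = (0.000, -32.20). The virtual corner opposite T is at (-45.80, -32.20). The tangent condition forces MH to be normal to LH and A1 meets RA tangentially, so MR is at right angles to RA, with radius 12.9, so the center M sits 12.9 in from both sides at M = (-32.90, -19.30). That places the tangent points at H = (-45.80, -19.30) on LH and R = (-32.90, -32.20) on RA. So H.y = -19.30.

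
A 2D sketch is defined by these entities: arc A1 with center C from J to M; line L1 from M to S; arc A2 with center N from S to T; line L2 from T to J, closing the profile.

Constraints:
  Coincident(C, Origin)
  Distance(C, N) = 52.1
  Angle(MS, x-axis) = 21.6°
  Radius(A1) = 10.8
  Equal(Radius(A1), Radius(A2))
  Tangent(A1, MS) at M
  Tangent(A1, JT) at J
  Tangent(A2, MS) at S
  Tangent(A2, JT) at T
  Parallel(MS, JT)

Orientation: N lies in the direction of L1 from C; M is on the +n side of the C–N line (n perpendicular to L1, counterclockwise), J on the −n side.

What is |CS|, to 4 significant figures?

53.21

The slot axis is L1's direction at 21.6°, so u = (cos 21.6°, sin 21.6°) = (0.9298, 0.3681) and n = (−sin 21.6°, cos 21.6°) = (-0.3681, 0.9298). C is at the origin and N lies 52.1 along u from C, so N = 52.1·u = (48.44, 19.18). Tangency of A1 to both parallel lines with radius 10.8 puts M and J at C ± 10.8·n: M = (-3.976, 10.04), J = (3.976, -10.04). Equal radii place S and T the same way about N: S = N + 10.8·n = (44.47, 29.22), T = N − 10.8·n = (52.42, 9.138). Then |CS| = |S − C| = 53.21.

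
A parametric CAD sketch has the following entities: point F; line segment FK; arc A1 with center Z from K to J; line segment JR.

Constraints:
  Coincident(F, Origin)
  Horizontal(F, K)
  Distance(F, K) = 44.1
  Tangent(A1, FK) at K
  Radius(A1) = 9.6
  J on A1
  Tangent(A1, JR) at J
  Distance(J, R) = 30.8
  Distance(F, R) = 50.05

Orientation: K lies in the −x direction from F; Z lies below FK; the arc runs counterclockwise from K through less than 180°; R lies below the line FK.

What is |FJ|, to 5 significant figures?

53.755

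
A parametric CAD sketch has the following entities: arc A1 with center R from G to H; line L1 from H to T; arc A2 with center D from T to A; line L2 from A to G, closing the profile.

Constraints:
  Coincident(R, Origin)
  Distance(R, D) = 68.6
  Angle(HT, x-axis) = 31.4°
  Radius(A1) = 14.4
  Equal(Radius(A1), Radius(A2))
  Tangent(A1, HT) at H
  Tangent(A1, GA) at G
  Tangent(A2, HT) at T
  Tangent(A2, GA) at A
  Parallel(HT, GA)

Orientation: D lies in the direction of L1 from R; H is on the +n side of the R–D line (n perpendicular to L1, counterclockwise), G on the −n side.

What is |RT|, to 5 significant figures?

70.095

The slot axis is L1's direction at 31.4°, so u = (cos 31.4°, sin 31.4°) = (0.85355, 0.52101) and n = (−sin 31.4°, cos 31.4°) = (-0.52101, 0.85355). R is at the origin and D lies 68.6 along u from R, so D = 68.6·u = (58.554, 35.741). Tangency of A1 to both parallel lines with radius 14.4 puts H and G at R ± 14.4·n: H = (-7.5025, 12.291), G = (7.5025, -12.291). Equal radii place T and A the same way about D: T = D + 14.4·n = (51.051, 48.032), A = D − 14.4·n = (66.056, 23.450). Then |RT| = |T − R| = 70.095.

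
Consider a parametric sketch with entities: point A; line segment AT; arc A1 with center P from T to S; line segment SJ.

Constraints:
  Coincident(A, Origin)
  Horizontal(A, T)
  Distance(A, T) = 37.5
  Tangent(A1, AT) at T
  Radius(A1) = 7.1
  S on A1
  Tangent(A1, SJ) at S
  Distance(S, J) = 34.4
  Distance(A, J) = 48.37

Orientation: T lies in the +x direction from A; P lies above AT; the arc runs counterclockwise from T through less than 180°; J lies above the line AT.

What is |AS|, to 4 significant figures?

44.93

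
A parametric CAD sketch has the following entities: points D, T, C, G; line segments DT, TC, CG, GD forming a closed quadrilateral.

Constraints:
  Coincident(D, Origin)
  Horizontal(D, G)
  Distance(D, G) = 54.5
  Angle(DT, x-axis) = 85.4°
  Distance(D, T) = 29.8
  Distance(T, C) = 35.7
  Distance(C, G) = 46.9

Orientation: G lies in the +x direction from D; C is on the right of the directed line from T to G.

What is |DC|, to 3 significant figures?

9.69

Checks: D = (0.00, 0.00) ✓; |TC| = 35.70 ✓; |CG| = 46.90 ✓.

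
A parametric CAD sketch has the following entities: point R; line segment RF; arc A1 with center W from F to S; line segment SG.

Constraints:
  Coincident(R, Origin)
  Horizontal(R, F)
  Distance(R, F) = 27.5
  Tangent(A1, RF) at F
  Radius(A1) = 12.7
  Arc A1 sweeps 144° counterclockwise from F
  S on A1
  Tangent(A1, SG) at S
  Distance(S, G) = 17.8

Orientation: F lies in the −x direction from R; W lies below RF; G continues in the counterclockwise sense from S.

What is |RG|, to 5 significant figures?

39.255

R is at the origin; RF is horizontal with |RF| = 27.5 and F on the −x side, so F = (-27.500, 0.0000). A1 meets RF tangentially, so WF is at right angles to RF, so W = F + (0, -12.7) = (-27.500, -12.700). On A1, F sits at bearing 90° from W; a 144° counterclockwise sweep puts S at bearing 234°, so S = W + 12.7·(cos 234°, sin 234°) = (-34.965, -22.975). The tangent condition forces WS to be normal to SG, so SG runs along (−sin 234°, cos 234°); with |SG| = 17.8, G = (-20.564, -33.437). Then |RG| = |G − R| = 39.255.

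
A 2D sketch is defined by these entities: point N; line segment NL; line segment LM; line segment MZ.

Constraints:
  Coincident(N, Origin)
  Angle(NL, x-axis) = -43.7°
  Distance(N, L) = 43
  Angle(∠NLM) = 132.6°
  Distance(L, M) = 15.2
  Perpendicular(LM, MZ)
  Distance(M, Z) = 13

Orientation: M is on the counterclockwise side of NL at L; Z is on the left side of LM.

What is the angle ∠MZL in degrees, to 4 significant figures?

49.46°

N is at the origin; NL runs at -43.7° with length 43.0, so L = 43.0·(cos -43.7°, sin -43.7°) = (31.09, -29.71). ∠NLM = 132.6°, so LM runs at -43.7° + (180° − 132.6°) = 3.700° from the x-axis; with |LM| = 15.2, M = L + 15.2·(cos 3.700°, sin 3.700°) = (46.26, -28.73). LM is perpendicular to MZ; with |MZ| = 13.0 on the left of LM, Z = M + 13.0·(-0.06453, 0.9979) = (45.42, -15.75). Then cos ∠MZL = ZM·ZL / (|ZM||ZL|), giving 49.46°.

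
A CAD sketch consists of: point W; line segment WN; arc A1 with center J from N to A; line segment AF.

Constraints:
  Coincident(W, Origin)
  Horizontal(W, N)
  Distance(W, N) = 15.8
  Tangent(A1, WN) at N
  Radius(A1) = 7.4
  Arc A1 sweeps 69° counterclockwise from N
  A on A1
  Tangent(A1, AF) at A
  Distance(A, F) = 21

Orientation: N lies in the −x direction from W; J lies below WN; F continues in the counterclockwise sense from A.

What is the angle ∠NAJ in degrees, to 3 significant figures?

55.5°

W is at the origin; W and N share the same y with |WN| = 15.8 and N on the −x side, so N = (-15.8, 0.00). A1 meets WN tangentially, so JN is at right angles to WN, so J = N + (0, -7.4) = (-15.8, -7.40). On A1, N sits at bearing 90° from J; a 69° counterclockwise sweep puts A at bearing 159°, so A = J + 7.4·(cos 159°, sin 159°) = (-22.7, -4.75). Then cos ∠NAJ = AN·AJ / (|AN||AJ|), giving 55.5°.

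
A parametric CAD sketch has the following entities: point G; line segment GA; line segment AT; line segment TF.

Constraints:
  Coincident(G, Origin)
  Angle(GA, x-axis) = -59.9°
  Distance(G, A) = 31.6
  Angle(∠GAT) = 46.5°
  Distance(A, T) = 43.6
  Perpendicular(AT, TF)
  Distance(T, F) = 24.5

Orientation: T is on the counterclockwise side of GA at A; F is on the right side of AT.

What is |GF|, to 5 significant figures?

52.213

∠GAT = 46.5°, so AT runs at -59.9° + (180° − 46.5°) = 73.600° from the x-axis; with |AT| = 43.6, T = A + 43.6·(cos 73.600°, sin 73.600°) = (28.158, 14.487). The perpendicularity gives TF at right angles to AT; with |TF| = 24.5 on the right of AT, F = T + 24.5·(0.95931, -0.28234) = (51.661, 7.5699). Then |GF| = |F − G| = 52.213.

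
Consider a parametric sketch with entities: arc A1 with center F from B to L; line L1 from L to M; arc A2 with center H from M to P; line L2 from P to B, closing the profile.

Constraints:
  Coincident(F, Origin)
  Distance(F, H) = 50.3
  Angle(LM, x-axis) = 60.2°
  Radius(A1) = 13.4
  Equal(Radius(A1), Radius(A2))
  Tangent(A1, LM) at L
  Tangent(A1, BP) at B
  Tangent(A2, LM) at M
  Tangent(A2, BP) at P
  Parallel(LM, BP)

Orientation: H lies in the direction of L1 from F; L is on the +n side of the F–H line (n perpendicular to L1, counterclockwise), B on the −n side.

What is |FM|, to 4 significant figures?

52.05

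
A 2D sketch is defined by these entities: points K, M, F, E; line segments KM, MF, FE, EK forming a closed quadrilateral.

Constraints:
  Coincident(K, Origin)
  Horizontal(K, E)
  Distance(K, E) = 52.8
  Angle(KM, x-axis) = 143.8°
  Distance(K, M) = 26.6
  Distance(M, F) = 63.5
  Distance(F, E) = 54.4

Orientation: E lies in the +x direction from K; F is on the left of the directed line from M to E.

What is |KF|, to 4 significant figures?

59.45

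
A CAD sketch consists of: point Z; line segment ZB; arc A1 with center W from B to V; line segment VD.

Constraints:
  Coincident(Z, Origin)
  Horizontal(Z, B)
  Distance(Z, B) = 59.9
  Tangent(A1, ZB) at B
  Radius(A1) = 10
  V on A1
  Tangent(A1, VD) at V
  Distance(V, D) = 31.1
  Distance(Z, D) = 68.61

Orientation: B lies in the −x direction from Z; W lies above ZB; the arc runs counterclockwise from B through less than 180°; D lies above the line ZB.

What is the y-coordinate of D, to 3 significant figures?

42.2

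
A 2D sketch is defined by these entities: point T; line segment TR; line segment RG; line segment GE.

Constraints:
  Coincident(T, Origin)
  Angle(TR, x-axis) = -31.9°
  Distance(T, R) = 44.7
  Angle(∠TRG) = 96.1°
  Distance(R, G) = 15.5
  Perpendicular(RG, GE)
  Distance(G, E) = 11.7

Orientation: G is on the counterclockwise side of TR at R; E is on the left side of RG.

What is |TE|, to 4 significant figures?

38.50

T is at the origin; TR runs at -31.9° with length 44.7, so R = 44.7·(cos -31.9°, sin -31.9°) = (37.95, -23.62). ∠TRG = 96.1°, so RG runs at -31.9° + (180° − 96.1°) = 52.00° from the x-axis; with |RG| = 15.5, G = R + 15.5·(cos 52.00°, sin 52.00°) = (47.49, -11.41). RG ⟂ GE; with |GE| = 11.7 on the left of RG, E = G + 11.7·(-0.7880, 0.6157) = (38.27, -4.204). Then |TE| = |E − T| = 38.50.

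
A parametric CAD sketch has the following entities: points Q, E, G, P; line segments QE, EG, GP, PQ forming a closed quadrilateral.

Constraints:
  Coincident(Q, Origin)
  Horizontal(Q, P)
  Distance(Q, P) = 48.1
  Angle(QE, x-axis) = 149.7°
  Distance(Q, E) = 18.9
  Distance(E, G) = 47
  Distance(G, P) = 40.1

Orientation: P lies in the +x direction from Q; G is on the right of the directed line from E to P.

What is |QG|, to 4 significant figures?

29.28

Q is at the origin; QP is horizontal with |QP| = 48.1 and P in +x, so P = (48.1, 0). QE runs at 149.7° with |QE| = 18.9, so E = (-16.32, 9.536). G is determined by |EG| = 47.0 and |GP| = 40.1 together: it lies at the intersection of circle(E, 47.0) and circle(P, 40.1). With |EP| = 65.12, the foot of the radical line on EP is 37.17 from E and the perpendicular offset is √(47.0² − 37.17²) = 28.76. Taking the right-of-EP solution: G = (16.24, -24.36).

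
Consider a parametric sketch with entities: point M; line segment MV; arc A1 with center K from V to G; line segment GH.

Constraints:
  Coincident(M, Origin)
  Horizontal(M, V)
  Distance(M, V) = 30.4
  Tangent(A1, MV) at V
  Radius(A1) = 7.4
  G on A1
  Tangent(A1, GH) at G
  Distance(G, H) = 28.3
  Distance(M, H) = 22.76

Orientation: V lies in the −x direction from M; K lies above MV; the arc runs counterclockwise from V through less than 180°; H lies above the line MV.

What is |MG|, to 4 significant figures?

25.26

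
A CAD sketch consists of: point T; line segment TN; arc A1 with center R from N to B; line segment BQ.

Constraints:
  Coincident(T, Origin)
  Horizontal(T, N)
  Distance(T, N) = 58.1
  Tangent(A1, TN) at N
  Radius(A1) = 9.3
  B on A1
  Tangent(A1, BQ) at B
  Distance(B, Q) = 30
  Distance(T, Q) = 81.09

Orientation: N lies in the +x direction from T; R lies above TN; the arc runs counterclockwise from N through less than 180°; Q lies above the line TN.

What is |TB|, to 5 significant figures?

67.749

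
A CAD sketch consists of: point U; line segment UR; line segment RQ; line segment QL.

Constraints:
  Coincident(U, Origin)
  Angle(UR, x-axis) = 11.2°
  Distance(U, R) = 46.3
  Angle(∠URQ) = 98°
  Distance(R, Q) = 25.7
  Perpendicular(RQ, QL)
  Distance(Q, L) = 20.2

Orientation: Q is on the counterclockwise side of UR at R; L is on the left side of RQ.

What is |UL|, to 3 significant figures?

41.1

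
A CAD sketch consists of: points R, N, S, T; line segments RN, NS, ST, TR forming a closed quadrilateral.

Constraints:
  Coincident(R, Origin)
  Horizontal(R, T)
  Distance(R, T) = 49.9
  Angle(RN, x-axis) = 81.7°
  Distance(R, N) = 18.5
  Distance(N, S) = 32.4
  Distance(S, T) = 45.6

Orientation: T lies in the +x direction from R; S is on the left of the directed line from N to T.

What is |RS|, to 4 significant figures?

47.95

Checks: |NS| = 32.40 ✓; |ST| = 45.60 ✓.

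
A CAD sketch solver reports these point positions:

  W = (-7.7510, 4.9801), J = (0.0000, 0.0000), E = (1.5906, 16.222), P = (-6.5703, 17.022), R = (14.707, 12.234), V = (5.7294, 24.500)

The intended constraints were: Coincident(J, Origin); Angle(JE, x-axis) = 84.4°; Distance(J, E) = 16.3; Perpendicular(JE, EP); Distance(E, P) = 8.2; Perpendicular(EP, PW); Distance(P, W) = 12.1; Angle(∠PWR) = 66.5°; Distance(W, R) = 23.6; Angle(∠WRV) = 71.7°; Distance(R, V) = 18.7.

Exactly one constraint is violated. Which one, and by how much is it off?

Distance(R, V) = 18.7 — off by 3.50.

J = (0.00, 0.00) ✓; JE at 84.40° ✓; |JE| = 16.30 ✓; ∠(JE, EP) = 90.00° ✓; |EP| = 8.200 ✓; ∠(EP, PW) = 90.00° ✓; |PW| = 12.10 ✓; ∠PWR = 66.50° ✓; |WR| = 23.60 ✓; ∠WRV = 71.70° ✓; |RV| = 15.20 ✗.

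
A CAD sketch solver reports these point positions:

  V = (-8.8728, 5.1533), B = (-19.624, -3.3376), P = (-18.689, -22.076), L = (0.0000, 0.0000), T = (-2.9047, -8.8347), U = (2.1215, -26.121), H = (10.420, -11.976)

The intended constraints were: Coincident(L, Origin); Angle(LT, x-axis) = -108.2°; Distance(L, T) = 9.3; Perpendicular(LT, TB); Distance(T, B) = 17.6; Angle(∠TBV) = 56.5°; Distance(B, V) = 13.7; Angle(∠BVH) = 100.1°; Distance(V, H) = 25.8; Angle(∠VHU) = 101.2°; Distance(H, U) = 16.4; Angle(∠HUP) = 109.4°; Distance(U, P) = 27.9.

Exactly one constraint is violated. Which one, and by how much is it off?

Distance(U, P) = 27.9 — off by 6.70.

L = (0.00, 0.00) ✓; LT at -108.2° ✓; |LT| = 9.300 ✓; ∠(LT, TB) = 90.00° ✓; |TB| = 17.60 ✓; ∠TBV = 56.50° ✓; |BV| = 13.70 ✓; ∠BVH = 100.1° ✓; |VH| = 25.80 ✓; ∠VHU = 101.2° ✓; |HU| = 16.40 ✓; ∠HUP = 109.4° ✓; |UP| = 21.20 ✗.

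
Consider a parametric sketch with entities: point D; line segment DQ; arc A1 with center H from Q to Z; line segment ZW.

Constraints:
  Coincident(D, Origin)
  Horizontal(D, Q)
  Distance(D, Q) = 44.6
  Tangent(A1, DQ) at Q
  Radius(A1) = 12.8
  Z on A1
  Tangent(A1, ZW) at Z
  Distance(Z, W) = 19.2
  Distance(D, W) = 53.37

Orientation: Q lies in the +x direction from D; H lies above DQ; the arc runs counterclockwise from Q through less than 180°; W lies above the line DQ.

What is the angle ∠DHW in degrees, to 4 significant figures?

94.36°

Checks: |HZ| = 12.80 ✓; ∠(HZ, ZW) = 90.00° ✓; |ZW| = 19.20 ✓; |DW| = 53.37 ✓.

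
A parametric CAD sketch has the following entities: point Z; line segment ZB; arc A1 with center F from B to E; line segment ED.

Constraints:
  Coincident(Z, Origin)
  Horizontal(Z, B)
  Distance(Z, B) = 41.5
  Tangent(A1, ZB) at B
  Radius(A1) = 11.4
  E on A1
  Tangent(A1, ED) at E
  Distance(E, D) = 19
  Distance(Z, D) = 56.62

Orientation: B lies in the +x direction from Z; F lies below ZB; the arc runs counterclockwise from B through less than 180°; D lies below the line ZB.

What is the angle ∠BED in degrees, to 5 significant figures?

113.75°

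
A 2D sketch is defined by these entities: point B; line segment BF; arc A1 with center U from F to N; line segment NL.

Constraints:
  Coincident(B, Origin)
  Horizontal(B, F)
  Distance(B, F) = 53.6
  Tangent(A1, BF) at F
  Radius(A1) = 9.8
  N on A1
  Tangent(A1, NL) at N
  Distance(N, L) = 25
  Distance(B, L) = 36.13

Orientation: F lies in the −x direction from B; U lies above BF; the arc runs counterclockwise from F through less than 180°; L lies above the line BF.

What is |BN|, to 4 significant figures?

46.60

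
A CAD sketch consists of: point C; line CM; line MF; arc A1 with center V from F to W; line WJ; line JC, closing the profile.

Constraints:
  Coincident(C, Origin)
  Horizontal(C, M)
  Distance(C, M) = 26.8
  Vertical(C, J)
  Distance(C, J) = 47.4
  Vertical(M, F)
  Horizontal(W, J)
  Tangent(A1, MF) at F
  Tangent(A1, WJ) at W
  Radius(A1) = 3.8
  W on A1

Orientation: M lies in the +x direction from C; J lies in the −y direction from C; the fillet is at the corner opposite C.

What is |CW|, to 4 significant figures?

52.69

C is at the origin; C and M share the same y with |CM| = 26.8 and M on the +x side, so M = (26.80, 0.000). CJ is vertical with |CJ| = 47.4 and J on the −y side, so J = (0.000, -47.40). The virtual corner opposite C is at (26.80, -47.40). Tangency of A1 to MF means the radius VF is perpendicular to MF and the tangent condition forces VW to be normal to WJ, with radius 3.8, so the center V sits 3.8 in from both sides at V = (23.00, -43.60). That places the tangent points at F = (26.80, -43.60) on MF and W = (23.00, -47.40) on WJ. Then |CW| = |W − C| = 52.69.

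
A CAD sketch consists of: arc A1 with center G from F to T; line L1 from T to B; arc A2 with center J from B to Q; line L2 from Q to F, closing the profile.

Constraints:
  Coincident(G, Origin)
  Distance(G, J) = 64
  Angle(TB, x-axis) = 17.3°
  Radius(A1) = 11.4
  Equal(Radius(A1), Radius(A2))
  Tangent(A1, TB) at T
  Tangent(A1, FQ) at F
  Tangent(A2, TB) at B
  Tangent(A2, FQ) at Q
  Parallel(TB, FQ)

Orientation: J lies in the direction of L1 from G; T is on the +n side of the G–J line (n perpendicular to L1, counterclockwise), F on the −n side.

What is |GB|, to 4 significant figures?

65.01

The slot axis is L1's direction at 17.3°, so u = (cos 17.3°, sin 17.3°) = (0.9548, 0.2974) and n = (−sin 17.3°, cos 17.3°) = (-0.2974, 0.9548). G is at the origin and J lies 64.0 along u from G, so J = 64.0·u = (61.10, 19.03). Tangency of A1 to both parallel lines with radius 11.4 puts T and F at G ± 11.4·n: T = (-3.390, 10.88), F = (3.390, -10.88). Equal radii place B and Q the same way about J: B = J + 11.4·n = (57.71, 29.92), Q = J − 11.4·n = (64.49, 8.148). Then |GB| = |B − G| = 65.01.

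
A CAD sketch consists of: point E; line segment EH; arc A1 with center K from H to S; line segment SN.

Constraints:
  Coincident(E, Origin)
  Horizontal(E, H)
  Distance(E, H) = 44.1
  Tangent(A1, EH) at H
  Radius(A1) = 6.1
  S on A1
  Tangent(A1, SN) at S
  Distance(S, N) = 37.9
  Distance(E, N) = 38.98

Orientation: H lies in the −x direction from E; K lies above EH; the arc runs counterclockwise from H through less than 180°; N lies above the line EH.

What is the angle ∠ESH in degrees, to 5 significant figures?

147.57°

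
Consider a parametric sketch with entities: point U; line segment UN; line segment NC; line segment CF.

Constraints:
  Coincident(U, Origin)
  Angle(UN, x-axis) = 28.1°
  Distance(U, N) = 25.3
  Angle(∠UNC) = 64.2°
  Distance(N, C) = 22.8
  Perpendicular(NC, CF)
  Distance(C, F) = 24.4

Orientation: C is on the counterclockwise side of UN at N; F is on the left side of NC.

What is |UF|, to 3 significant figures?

11.9

∠UNC = 64.2°, so NC runs at 28.1° + (180° − 64.2°) = 144° from the x-axis; with |NC| = 22.8, C = N + 22.8·(cos 144°, sin 144°) = (3.90, 25.4). NC ⟂ CF; with |CF| = 24.4 on the left of NC, F = C + 24.4·(-0.589, -0.808) = (-10.5, 5.64). Then |UF| = |F − U| = 11.9.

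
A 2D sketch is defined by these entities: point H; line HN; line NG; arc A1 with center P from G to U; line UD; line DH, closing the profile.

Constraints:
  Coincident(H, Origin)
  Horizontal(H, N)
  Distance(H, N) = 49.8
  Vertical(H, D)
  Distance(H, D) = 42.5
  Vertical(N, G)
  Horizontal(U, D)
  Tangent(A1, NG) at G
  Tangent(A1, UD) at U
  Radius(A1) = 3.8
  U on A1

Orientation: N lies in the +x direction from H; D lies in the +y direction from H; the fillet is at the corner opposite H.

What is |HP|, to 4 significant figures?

60.11

H is at the origin; H and N share the same y with |HN| = 49.8 and N on the +x side, so N = (49.80, 0.000). H and D share the same x with |HD| = 42.5 and D on the +y side, so D = (0.000, 42.50). The virtual corner opposite H is at (49.80, 42.50). Tangency of A1 to NG means the radius PG is perpendicular to NG and A1 meets UD tangentially, so PU is at right angles to UD, with radius 3.8, so the center P sits 3.8 in from both sides at P = (46.00, 38.70). Then |HP| = |P − H| = 60.11.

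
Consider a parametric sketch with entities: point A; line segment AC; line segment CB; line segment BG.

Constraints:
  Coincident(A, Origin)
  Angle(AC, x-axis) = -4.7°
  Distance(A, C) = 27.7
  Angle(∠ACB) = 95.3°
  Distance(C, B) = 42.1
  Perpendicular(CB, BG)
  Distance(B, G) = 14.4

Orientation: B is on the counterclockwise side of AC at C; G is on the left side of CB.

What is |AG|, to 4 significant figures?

46.56

A is at the origin; AC runs at -4.7° with length 27.7, so C = 27.7·(cos -4.7°, sin -4.7°) = (27.61, -2.270). ∠ACB = 95.3°, so CB runs at -4.7° + (180° − 95.3°) = 80.00° from the x-axis; with |CB| = 42.1, B = C + 42.1·(cos 80.00°, sin 80.00°) = (34.92, 39.19). CB ⟂ BG; with |BG| = 14.4 on the left of CB, G = B + 14.4·(-0.9848, 0.1736) = (20.74, 41.69). Then |AG| = |G − A| = 46.56.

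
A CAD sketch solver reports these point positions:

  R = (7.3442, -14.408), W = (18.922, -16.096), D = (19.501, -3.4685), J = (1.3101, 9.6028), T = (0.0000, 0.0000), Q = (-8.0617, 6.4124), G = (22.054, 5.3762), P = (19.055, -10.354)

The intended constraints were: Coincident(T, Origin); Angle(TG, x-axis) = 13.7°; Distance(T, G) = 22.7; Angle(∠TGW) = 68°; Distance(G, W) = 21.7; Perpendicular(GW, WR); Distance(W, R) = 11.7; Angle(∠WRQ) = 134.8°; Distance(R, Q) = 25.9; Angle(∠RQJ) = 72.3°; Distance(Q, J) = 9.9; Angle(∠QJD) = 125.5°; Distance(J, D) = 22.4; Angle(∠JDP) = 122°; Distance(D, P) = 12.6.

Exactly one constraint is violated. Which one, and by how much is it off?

Distance(D, P) = 12.6 — off by 5.70.

T = (0.00, 0.00) ✓; TG at 13.70° ✓; |TG| = 22.70 ✓; ∠TGW = 68.00° ✓; |GW| = 21.70 ✓; ∠(GW, WR) = 90.00° ✓; |WR| = 11.70 ✓; ∠WRQ = 134.8° ✓; |RQ| = 25.90 ✓; ∠RQJ = 72.30° ✓; |QJ| = 9.900 ✓; ∠QJD = 125.5° ✓; |JD| = 22.40 ✓; ∠JDP = 122.0° ✓; |DP| = 6.900 ✗.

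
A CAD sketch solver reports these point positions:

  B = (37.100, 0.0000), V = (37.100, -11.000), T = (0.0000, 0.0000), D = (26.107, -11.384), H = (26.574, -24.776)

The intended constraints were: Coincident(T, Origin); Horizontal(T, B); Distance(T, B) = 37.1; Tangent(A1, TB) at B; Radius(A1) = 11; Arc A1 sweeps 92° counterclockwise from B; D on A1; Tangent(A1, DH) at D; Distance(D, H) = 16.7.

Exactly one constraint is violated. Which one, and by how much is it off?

Distance(D, H) = 16.7 — off by 3.30.

T = (0.00, 0.00) ✓; T.y = 0.00, B.y = 0.00 ✓; |TB| = 37.10 ✓; ∠(VB, BT) = 90.00° ✓; |VB| = 11.00 ✓; bearing(V→D) − bearing(V→B) = 92.00° ✓; |VD| = 11.00 ✓; ∠(VD, DH) = 90.00° ✓; |DH| = 13.40 ✗.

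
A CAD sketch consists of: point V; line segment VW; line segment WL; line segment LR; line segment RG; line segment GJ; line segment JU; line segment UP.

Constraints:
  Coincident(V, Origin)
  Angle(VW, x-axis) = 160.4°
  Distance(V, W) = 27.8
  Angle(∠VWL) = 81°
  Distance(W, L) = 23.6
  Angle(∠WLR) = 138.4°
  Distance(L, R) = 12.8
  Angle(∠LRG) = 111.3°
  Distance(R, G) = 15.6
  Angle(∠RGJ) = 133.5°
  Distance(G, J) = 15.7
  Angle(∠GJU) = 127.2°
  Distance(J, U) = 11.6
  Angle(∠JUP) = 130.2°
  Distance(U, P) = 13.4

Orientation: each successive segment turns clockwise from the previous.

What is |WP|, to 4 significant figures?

10.44

∠GJU = 127.2° gives JU at -148.2° from the x-axis; with |JU| = 11.6, U = (-3.930, 0.8832). ∠JUP = 130.2° gives UP at 162.0° from the x-axis; with |UP| = 13.4, P = (-16.67, 5.024). Then |WP| = |P − W| = 10.44.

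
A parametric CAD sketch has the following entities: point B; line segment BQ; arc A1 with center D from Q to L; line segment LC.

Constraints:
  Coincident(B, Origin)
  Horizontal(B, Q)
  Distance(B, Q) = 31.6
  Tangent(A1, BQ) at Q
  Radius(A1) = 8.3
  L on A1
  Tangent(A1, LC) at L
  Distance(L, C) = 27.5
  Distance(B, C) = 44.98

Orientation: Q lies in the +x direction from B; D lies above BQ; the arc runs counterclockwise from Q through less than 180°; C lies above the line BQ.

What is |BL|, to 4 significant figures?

40.81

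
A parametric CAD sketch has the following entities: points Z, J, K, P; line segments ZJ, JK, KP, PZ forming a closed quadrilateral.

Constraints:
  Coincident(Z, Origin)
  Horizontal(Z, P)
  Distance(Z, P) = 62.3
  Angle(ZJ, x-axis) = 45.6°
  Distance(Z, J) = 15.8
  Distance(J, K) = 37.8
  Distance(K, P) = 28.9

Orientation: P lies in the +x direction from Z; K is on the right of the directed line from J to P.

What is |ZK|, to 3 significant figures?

40.8

Checks: |JK| = 37.80 ✓; |KP| = 28.90 ✓.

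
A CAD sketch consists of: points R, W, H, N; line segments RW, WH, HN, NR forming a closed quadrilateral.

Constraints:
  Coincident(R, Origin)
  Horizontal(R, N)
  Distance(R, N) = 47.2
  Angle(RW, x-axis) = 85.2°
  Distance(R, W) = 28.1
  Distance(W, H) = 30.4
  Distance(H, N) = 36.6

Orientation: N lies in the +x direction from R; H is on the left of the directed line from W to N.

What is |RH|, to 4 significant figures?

46.45

R is at the origin; R and N share the same y with |RN| = 47.2 and N in +x, so N = (47.2, 0). RW runs at 85.2° with |RW| = 28.1, so W = (2.351, 28.00). H is determined by |WH| = 30.4 and |HN| = 36.6 together: it lies at the intersection of circle(W, 30.4) and circle(N, 36.6). With |WN| = 52.87, the foot of the radical line on WN is 22.51 from W and the perpendicular offset is √(30.4² − 22.51²) = 20.43. Taking the left-of-WN solution: H = (32.27, 33.41).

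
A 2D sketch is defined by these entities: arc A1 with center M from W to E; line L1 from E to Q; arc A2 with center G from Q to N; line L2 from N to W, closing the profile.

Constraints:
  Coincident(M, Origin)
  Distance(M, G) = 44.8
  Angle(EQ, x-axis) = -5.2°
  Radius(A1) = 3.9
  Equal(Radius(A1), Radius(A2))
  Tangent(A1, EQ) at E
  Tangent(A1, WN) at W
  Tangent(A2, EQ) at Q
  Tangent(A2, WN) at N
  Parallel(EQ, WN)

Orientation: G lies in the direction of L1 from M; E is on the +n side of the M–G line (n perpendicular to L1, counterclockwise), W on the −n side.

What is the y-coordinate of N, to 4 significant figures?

-7.944

The slot axis is L1's direction at -5.2°, so u = (cos -5.2°, sin -5.2°) = (0.9959, -0.09063) and n = (−sin -5.2°, cos -5.2°) = (0.09063, 0.9959). M is at the origin and G lies 44.8 along u from M, so G = 44.8·u = (44.62, -4.060). Tangency of A1 to both parallel lines with radius 3.9 puts E and W at M ± 3.9·n: E = (0.3535, 3.884), W = (-0.3535, -3.884). Equal radii place Q and N the same way about G: Q = G + 3.9·n = (44.97, -0.1764), N = G − 3.9·n = (44.26, -7.944). So N.y = -7.944.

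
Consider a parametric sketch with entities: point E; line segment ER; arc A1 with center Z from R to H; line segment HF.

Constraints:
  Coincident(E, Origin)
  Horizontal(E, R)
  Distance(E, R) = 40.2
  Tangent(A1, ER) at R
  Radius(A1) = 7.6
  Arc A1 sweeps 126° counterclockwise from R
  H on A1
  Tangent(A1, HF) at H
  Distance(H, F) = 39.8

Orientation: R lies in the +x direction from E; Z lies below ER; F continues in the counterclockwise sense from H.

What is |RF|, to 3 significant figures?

47.5

E is at the origin; E and R share the same y with |ER| = 40.2 and R on the +x side, so R = (40.2, 0.00). Since A1 is tangent to ER there, ZR ⟂ ER, so Z = R + (0, -7.6) = (40.2, -7.60). On A1, R sits at bearing 90° from Z; a 126° counterclockwise sweep puts H at bearing 216°, so H = Z + 7.6·(cos 216°, sin 216°) = (34.1, -12.1). A1 meets HF tangentially, so ZH is at right angles to HF, so HF runs along (−sin 216°, cos 216°); with |HF| = 39.8, F = (57.4, -44.3). Then |RF| = |F − R| = 47.5.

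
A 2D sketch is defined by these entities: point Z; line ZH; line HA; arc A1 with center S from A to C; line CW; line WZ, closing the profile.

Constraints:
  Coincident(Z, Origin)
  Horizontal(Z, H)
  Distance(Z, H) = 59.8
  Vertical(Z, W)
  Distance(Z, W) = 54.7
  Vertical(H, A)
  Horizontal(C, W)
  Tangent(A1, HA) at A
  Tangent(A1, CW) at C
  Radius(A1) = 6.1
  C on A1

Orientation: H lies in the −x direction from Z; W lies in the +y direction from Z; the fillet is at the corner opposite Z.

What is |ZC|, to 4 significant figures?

76.65

Z is at the origin; ZH is horizontal with |ZH| = 59.8 and H on the −x side, so H = (-59.80, 0.000). Z and W share the same x with |ZW| = 54.7 and W on the +y side, so W = (0.000, 54.70). The virtual corner opposite Z is at (-59.80, 54.70). A1 meets HA tangentially, so SA is at right angles to HA and A1 meets CW tangentially, so SC is at right angles to CW, with radius 6.1, so the center S sits 6.1 in from both sides at S = (-53.70, 48.60). That places the tangent points at A = (-59.80, 48.60) on HA and C = (-53.70, 54.70) on CW. Then |ZC| = |C − Z| = 76.65.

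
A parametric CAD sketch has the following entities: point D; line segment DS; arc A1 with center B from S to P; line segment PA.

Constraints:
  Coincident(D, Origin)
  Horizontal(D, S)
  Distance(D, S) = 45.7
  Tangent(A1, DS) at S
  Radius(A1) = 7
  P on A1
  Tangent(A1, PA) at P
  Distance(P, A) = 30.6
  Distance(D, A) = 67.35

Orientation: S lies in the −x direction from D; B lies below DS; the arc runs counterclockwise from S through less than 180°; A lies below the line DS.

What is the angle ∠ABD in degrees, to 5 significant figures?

119.14°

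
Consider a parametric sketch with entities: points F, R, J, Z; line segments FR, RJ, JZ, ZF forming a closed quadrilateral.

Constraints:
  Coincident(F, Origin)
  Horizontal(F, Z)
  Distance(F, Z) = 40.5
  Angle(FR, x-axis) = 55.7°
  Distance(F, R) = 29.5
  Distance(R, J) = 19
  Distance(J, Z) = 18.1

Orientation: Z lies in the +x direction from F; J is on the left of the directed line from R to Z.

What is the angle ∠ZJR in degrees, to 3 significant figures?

134°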